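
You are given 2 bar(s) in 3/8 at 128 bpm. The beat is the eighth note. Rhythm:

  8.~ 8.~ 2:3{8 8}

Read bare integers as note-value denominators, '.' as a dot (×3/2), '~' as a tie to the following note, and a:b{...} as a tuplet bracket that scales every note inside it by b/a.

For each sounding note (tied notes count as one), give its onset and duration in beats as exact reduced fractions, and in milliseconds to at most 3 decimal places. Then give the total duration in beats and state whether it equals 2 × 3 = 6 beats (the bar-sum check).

1) 0.0ms=0b +2109.375ms=9/2b
2) 2109.375ms=9/2b +703.125ms=3/2b
Σ=6b of 6 (128bpm 3/8) — PASS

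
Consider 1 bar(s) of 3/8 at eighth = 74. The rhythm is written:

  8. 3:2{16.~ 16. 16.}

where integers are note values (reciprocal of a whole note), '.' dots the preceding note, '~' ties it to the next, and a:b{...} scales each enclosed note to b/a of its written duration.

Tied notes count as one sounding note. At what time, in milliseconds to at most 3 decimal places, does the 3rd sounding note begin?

1. 0.0ms @ 0 + 1216.216ms (3/2)
2. 1216.216ms @ 3/2 + 810.811ms (1)
3. 2027.027ms @ 5/2 + 405.405ms (1/2)

note 3 onset = 5/2b = 2027.027ms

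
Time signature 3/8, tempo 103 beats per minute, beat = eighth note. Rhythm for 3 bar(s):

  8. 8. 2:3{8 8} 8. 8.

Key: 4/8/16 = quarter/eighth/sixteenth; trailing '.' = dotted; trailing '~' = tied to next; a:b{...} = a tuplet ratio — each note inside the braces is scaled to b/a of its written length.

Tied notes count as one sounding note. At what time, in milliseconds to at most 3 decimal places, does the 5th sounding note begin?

note 5 onset = 6b = 3495.146ms

1. 0.0ms @ 0 + 873.786ms (3/2)
2. 873.786ms @ 3/2 + 873.786ms (3/2)
3. 1747.573ms @ 3 + 873.786ms (3/2)
4. 2621.359ms @ 9/2 + 873.786ms (3/2)
5. 3495.146ms @ 6 + 873.786ms (3/2)
6. 4368.932ms @ 15/2 + 873.786ms (3/2)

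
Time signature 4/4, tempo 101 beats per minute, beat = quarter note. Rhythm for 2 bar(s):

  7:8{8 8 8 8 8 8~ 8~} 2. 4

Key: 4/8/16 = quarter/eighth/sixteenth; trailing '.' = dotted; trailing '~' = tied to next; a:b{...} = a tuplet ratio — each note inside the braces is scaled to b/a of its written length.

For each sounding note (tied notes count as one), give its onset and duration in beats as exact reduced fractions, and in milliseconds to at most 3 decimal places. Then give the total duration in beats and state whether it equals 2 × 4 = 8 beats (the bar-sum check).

1) 0.0ms=0b +339.463ms=4/7b
2) 339.463ms=4/7b +339.463ms=4/7b
3) 678.925ms=8/7b +339.463ms=4/7b
4) 1018.388ms=12/7b +339.463ms=4/7b
5) 1357.85ms=16/7b +339.463ms=4/7b
6) 1697.313ms=20/7b +2461.103ms=29/7b
7) 4158.416ms=7b +594.059ms=1b
Σ=8b of 8 (101bpm 4/4) — PASS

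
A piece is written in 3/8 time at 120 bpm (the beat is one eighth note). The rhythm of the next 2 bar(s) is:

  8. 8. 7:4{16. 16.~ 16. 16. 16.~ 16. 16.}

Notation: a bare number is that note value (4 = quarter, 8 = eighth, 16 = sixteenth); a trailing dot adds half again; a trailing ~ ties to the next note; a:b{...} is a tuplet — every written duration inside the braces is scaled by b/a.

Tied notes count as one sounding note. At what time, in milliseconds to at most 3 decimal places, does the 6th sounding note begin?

1. 0.0ms @ 0 + 750.0ms (3/2)
2. 750.0ms @ 3/2 + 750.0ms (3/2)
3. 1500.0ms @ 3 + 214.286ms (3/7)
4. 1714.286ms @ 24/7 + 428.571ms (6/7)
5. 2142.857ms @ 30/7 + 214.286ms (3/7)
6. 2357.143ms @ 33/7 + 428.571ms (6/7)
7. 2785.714ms @ 39/7 + 214.286ms (3/7)

note 6 onset = 33/7b = 2357.143ms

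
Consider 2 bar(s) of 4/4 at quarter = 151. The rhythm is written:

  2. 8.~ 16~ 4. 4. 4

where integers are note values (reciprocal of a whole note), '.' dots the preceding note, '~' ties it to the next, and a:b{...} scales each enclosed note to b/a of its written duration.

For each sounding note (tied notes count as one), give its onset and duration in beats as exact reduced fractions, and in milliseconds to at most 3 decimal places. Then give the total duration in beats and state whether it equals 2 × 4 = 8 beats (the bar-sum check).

1) 0.0ms=0b +1192.053ms=3b
2) 1192.053ms=3b +993.377ms=5/2b
3) 2185.43ms=11/2b +596.026ms=3/2b
4) 2781.457ms=7b +397.351ms=1b
Σ=8b of 8 (151bpm 4/4) — PASS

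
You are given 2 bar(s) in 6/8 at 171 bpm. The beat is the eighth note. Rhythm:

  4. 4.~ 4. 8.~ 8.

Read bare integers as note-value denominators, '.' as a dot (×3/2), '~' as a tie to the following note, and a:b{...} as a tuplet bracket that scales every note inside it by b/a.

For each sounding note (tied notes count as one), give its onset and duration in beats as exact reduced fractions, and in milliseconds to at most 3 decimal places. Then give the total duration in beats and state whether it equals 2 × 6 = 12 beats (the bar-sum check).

1) 0.0ms=0b +1052.632ms=3b
2) 1052.632ms=3b +2105.263ms=6b
3) 3157.895ms=9b +1052.632ms=3b
Σ=12b of 12 (171bpm 6/8) — PASS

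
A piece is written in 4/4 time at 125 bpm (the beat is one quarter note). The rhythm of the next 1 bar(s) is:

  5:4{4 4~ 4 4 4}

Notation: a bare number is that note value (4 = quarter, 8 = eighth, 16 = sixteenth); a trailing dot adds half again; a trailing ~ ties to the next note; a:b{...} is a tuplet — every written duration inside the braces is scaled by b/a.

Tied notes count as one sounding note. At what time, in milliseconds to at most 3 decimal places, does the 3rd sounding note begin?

1. 0.0ms @ 0 + 384.0ms (4/5)
2. 384.0ms @ 4/5 + 768.0ms (8/5)
3. 1152.0ms @ 12/5 + 384.0ms (4/5)
4. 1536.0ms @ 16/5 + 384.0ms (4/5)

note 3 onset = 12/5b = 1152.0ms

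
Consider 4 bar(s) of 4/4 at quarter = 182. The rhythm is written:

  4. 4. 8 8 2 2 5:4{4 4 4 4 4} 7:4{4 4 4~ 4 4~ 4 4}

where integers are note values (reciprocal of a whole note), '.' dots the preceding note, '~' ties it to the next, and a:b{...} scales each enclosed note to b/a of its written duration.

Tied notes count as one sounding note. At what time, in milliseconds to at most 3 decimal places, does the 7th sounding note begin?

note 7 onset = 8b = 2637.363ms

1. 0.0ms @ 0 + 494.505ms (3/2)
2. 494.505ms @ 3/2 + 494.505ms (3/2)
3. 989.011ms @ 3 + 164.835ms (1/2)
4. 1153.846ms @ 7/2 + 164.835ms (1/2)
5. 1318.681ms @ 4 + 659.341ms (2)
6. 1978.022ms @ 6 + 659.341ms (2)
7. 2637.363ms @ 8 + 263.736ms (4/5)
8. 2901.099ms @ 44/5 + 263.736ms (4/5)
9. 3164.835ms @ 48/5 + 263.736ms (4/5)
10. 3428.571ms @ 52/5 + 263.736ms (4/5)
11. 3692.308ms @ 56/5 + 263.736ms (4/5)
12. 3956.044ms @ 12 + 188.383ms (4/7)
13. 4144.427ms @ 88/7 + 188.383ms (4/7)
14. 4332.81ms @ 92/7 + 376.766ms (8/7)
15. 4709.576ms @ 100/7 + 376.766ms (8/7)
16. 5086.342ms @ 108/7 + 188.383ms (4/7)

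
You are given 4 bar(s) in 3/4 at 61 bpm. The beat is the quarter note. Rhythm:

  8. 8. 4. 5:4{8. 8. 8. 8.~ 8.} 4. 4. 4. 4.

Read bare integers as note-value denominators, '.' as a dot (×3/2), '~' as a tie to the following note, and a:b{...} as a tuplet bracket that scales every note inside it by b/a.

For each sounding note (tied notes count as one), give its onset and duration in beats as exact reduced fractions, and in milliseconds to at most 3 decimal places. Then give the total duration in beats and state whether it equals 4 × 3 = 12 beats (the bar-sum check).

1) 0.0ms=0b +737.705ms=3/4b
2) 737.705ms=3/4b +737.705ms=3/4b
3) 1475.41ms=3/2b +1475.41ms=3/2b
4) 2950.82ms=3b +590.164ms=3/5b
5) 3540.984ms=18/5b +590.164ms=3/5b
6) 4131.148ms=21/5b +590.164ms=3/5b
7) 4721.311ms=24/5b +1180.328ms=6/5b
8) 5901.639ms=6b +1475.41ms=3/2b
9) 7377.049ms=15/2b +1475.41ms=3/2b
10) 8852.459ms=9b +1475.41ms=3/2b
11) 10327.869ms=21/2b +1475.41ms=3/2b
Σ=12b of 12 (61bpm 3/4) — PASS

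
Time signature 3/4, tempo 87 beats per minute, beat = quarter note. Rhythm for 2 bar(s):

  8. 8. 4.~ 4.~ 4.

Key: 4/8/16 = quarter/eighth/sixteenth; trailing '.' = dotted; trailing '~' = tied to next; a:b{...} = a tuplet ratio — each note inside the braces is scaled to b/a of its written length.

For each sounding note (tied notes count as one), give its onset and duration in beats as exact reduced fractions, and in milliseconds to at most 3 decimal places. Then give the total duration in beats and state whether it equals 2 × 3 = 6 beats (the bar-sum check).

1) 0.0ms=0b +517.241ms=3/4b
2) 517.241ms=3/4b +517.241ms=3/4b
3) 1034.483ms=3/2b +3103.448ms=9/2b
Σ=6b of 6 (87bpm 3/4) — PASS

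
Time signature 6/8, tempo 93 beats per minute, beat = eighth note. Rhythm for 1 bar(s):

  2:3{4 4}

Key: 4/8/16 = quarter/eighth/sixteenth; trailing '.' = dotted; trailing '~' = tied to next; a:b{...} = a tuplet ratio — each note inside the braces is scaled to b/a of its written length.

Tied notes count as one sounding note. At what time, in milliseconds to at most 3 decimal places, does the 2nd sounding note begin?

note 2 onset = 3b = 1935.484ms

1. 0.0ms @ 0 + 1935.484ms (3)
2. 1935.484ms @ 3 + 1935.484ms (3)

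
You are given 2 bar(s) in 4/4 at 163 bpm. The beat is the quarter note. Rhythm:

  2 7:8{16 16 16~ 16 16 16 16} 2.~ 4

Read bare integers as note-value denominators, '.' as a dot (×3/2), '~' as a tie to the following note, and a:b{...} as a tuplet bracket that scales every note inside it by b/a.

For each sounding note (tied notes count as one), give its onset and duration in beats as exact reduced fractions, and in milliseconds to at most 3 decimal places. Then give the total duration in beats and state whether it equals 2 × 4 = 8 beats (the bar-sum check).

1) 0.0ms=0b +736.196ms=2b
2) 736.196ms=2b +105.171ms=2/7b
3) 841.367ms=16/7b +105.171ms=2/7b
4) 946.538ms=18/7b +210.342ms=4/7b
5) 1156.88ms=22/7b +105.171ms=2/7b
6) 1262.051ms=24/7b +105.171ms=2/7b
7) 1367.222ms=26/7b +105.171ms=2/7b
8) 1472.393ms=4b +1472.393ms=4b
Σ=8b of 8 (163bpm 4/4) — PASS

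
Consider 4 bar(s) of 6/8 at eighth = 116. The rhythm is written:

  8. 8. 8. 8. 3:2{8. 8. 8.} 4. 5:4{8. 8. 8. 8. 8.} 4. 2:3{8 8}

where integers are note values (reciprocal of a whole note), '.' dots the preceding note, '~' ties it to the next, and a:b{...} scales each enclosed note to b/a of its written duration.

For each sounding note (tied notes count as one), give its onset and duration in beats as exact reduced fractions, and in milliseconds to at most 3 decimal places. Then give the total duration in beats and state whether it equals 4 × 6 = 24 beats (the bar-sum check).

1) 0.0ms=0b +775.862ms=3/2b
2) 775.862ms=3/2b +775.862ms=3/2b
3) 1551.724ms=3b +775.862ms=3/2b
4) 2327.586ms=9/2b +775.862ms=3/2b
5) 3103.448ms=6b +517.241ms=1b
6) 3620.69ms=7b +517.241ms=1b
7) 4137.931ms=8b +517.241ms=1b
8) 4655.172ms=9b +1551.724ms=3b
9) 6206.897ms=12b +620.69ms=6/5b
10) 6827.586ms=66/5b +620.69ms=6/5b
11) 7448.276ms=72/5b +620.69ms=6/5b
12) 8068.966ms=78/5b +620.69ms=6/5b
13) 8689.655ms=84/5b +620.69ms=6/5b
14) 9310.345ms=18b +1551.724ms=3b
15) 10862.069ms=21b +775.862ms=3/2b
16) 11637.931ms=45/2b +775.862ms=3/2b
Σ=24b of 24 (116bpm 6/8) — PASS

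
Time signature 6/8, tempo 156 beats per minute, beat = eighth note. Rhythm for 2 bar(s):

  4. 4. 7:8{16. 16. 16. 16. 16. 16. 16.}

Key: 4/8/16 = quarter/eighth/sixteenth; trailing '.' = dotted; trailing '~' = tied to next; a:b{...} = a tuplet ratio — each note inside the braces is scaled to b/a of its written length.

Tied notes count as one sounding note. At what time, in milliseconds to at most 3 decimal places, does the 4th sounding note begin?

note 4 onset = 48/7b = 2637.363ms

1. 0.0ms @ 0 + 1153.846ms (3)
2. 1153.846ms @ 3 + 1153.846ms (3)
3. 2307.692ms @ 6 + 329.67ms (6/7)
4. 2637.363ms @ 48/7 + 329.67ms (6/7)
5. 2967.033ms @ 54/7 + 329.67ms (6/7)
6. 3296.703ms @ 60/7 + 329.67ms (6/7)
7. 3626.374ms @ 66/7 + 329.67ms (6/7)
8. 3956.044ms @ 72/7 + 329.67ms (6/7)
9. 4285.714ms @ 78/7 + 329.67ms (6/7)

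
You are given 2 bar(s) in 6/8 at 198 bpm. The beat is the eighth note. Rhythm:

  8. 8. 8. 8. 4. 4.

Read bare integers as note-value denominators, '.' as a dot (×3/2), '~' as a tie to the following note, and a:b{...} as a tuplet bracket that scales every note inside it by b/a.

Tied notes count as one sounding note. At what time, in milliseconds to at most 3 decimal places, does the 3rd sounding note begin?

1. 0.0ms @ 0 + 454.545ms (3/2)
2. 454.545ms @ 3/2 + 454.545ms (3/2)
3. 909.091ms @ 3 + 454.545ms (3/2)
4. 1363.636ms @ 9/2 + 454.545ms (3/2)
5. 1818.182ms @ 6 + 909.091ms (3)
6. 2727.273ms @ 9 + 909.091ms (3)

note 3 onset = 3b = 909.091ms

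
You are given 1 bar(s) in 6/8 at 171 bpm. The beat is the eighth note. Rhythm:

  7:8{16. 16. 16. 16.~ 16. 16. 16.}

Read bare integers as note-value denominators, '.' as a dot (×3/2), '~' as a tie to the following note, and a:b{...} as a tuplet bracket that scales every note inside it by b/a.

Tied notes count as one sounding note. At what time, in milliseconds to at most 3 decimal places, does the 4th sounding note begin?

1. 0.0ms @ 0 + 300.752ms (6/7)
2. 300.752ms @ 6/7 + 300.752ms (6/7)
3. 601.504ms @ 12/7 + 300.752ms (6/7)
4. 902.256ms @ 18/7 + 601.504ms (12/7)
5. 1503.759ms @ 30/7 + 300.752ms (6/7)
6. 1804.511ms @ 36/7 + 300.752ms (6/7)

note 4 onset = 18/7b = 902.256ms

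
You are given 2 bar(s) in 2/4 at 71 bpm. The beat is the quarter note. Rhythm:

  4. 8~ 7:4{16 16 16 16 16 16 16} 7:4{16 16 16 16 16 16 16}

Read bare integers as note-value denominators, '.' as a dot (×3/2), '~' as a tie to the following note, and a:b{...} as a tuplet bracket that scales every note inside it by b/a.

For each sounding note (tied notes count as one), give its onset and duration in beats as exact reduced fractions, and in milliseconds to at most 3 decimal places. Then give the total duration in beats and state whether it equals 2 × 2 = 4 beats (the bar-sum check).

1) 0.0ms=0b +1267.606ms=3/2b
2) 1267.606ms=3/2b +543.26ms=9/14b
3) 1810.865ms=15/7b +120.724ms=1/7b
4) 1931.59ms=16/7b +120.724ms=1/7b
5) 2052.314ms=17/7b +120.724ms=1/7b
6) 2173.038ms=18/7b +120.724ms=1/7b
7) 2293.763ms=19/7b +120.724ms=1/7b
8) 2414.487ms=20/7b +120.724ms=1/7b
9) 2535.211ms=3b +120.724ms=1/7b
10) 2655.936ms=22/7b +120.724ms=1/7b
11) 2776.66ms=23/7b +120.724ms=1/7b
12) 2897.384ms=24/7b +120.724ms=1/7b
13) 3018.109ms=25/7b +120.724ms=1/7b
14) 3138.833ms=26/7b +120.724ms=1/7b
15) 3259.557ms=27/7b +120.724ms=1/7b
Σ=4b of 4 (71bpm 2/4) — PASS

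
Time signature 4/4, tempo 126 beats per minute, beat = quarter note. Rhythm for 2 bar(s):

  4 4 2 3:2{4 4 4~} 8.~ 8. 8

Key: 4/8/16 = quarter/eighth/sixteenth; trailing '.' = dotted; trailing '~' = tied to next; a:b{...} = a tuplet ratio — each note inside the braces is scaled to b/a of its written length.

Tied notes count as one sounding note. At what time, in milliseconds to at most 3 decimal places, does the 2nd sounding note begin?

1. 0.0ms @ 0 + 476.19ms (1)
2. 476.19ms @ 1 + 476.19ms (1)
3. 952.381ms @ 2 + 952.381ms (2)
4. 1904.762ms @ 4 + 317.46ms (2/3)
5. 2222.222ms @ 14/3 + 317.46ms (2/3)
6. 2539.683ms @ 16/3 + 1031.746ms (13/6)
7. 3571.429ms @ 15/2 + 238.095ms (1/2)

note 2 onset = 1b = 476.19ms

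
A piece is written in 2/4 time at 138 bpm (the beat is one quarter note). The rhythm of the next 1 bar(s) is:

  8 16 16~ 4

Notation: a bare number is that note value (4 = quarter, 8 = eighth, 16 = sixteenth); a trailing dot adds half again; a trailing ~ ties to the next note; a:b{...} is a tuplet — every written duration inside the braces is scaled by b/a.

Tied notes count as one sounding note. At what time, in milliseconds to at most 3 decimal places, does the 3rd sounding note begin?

1. 0.0ms @ 0 + 217.391ms (1/2)
2. 217.391ms @ 1/2 + 108.696ms (1/4)
3. 326.087ms @ 3/4 + 543.478ms (5/4)

note 3 onset = 3/4b = 326.087ms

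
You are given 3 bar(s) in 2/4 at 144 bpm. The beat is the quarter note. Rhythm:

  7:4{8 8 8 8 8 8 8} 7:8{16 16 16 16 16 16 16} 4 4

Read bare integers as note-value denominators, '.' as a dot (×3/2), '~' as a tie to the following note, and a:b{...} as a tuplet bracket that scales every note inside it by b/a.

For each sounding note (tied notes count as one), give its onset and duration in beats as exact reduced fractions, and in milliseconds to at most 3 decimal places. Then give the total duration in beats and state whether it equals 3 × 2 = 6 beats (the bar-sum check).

1) 0.0ms=0b +119.048ms=2/7b
2) 119.048ms=2/7b +119.048ms=2/7b
3) 238.095ms=4/7b +119.048ms=2/7b
4) 357.143ms=6/7b +119.048ms=2/7b
5) 476.19ms=8/7b +119.048ms=2/7b
6) 595.238ms=10/7b +119.048ms=2/7b
7) 714.286ms=12/7b +119.048ms=2/7b
8) 833.333ms=2b +119.048ms=2/7b
9) 952.381ms=16/7b +119.048ms=2/7b
10) 1071.429ms=18/7b +119.048ms=2/7b
11) 1190.476ms=20/7b +119.048ms=2/7b
12) 1309.524ms=22/7b +119.048ms=2/7b
13) 1428.571ms=24/7b +119.048ms=2/7b
14) 1547.619ms=26/7b +119.048ms=2/7b
15) 1666.667ms=4b +416.667ms=1b
16) 2083.333ms=5b +416.667ms=1b
Σ=6b of 6 (144bpm 2/4) — PASS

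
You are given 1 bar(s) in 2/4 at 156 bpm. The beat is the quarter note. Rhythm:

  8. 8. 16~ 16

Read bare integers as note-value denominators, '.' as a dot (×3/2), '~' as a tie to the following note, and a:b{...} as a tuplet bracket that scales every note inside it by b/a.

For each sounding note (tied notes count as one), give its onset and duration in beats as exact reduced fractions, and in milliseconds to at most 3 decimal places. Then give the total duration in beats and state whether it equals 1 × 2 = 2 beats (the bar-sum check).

1) 0.0ms=0b +288.462ms=3/4b
2) 288.462ms=3/4b +288.462ms=3/4b
3) 576.923ms=3/2b +192.308ms=1/2b
Σ=2b of 2 (156bpm 2/4) — PASS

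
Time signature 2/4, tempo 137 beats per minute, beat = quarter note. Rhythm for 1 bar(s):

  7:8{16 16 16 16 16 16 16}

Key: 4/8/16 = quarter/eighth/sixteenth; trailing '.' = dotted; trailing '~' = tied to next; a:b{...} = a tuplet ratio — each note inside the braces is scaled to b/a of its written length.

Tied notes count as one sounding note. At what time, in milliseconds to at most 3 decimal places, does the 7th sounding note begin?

1. 0.0ms @ 0 + 125.13ms (2/7)
2. 125.13ms @ 2/7 + 125.13ms (2/7)
3. 250.261ms @ 4/7 + 125.13ms (2/7)
4. 375.391ms @ 6/7 + 125.13ms (2/7)
5. 500.521ms @ 8/7 + 125.13ms (2/7)
6. 625.652ms @ 10/7 + 125.13ms (2/7)
7. 750.782ms @ 12/7 + 125.13ms (2/7)

note 7 onset = 12/7b = 750.782ms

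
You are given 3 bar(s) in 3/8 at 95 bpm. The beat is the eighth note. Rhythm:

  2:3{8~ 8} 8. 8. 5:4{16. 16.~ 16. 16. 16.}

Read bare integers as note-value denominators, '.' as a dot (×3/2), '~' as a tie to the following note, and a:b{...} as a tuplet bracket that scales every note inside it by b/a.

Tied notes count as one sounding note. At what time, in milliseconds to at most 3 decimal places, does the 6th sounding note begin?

note 6 onset = 39/5b = 4926.316ms

1. 0.0ms @ 0 + 1894.737ms (3)
2. 1894.737ms @ 3 + 947.368ms (3/2)
3. 2842.105ms @ 9/2 + 947.368ms (3/2)
4. 3789.474ms @ 6 + 378.947ms (3/5)
5. 4168.421ms @ 33/5 + 757.895ms (6/5)
6. 4926.316ms @ 39/5 + 378.947ms (3/5)
7. 5305.263ms @ 42/5 + 378.947ms (3/5)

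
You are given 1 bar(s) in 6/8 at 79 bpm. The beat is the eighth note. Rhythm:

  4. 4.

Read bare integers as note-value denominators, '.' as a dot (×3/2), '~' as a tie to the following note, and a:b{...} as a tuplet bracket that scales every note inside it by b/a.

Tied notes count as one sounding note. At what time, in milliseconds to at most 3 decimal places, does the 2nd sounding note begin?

1. 0.0ms @ 0 + 2278.481ms (3)
2. 2278.481ms @ 3 + 2278.481ms (3)

note 2 onset = 3b = 2278.481ms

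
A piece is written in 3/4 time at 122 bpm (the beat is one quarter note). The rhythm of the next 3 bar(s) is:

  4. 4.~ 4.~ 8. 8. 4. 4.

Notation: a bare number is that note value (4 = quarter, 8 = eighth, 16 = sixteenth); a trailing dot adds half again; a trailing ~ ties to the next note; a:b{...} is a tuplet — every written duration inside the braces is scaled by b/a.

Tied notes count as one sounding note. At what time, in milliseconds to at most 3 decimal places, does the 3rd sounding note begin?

note 3 onset = 21/4b = 2581.967ms

1. 0.0ms @ 0 + 737.705ms (3/2)
2. 737.705ms @ 3/2 + 1844.262ms (15/4)
3. 2581.967ms @ 21/4 + 368.852ms (3/4)
4. 2950.82ms @ 6 + 737.705ms (3/2)
5. 3688.525ms @ 15/2 + 737.705ms (3/2)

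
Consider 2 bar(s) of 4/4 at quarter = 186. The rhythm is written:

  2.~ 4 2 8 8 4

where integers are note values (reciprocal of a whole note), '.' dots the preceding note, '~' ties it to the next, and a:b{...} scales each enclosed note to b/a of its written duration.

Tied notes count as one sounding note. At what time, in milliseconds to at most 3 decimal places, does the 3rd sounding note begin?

1. 0.0ms @ 0 + 1290.323ms (4)
2. 1290.323ms @ 4 + 645.161ms (2)
3. 1935.484ms @ 6 + 161.29ms (1/2)
4. 2096.774ms @ 13/2 + 161.29ms (1/2)
5. 2258.065ms @ 7 + 322.581ms (1)

note 3 onset = 6b = 1935.484ms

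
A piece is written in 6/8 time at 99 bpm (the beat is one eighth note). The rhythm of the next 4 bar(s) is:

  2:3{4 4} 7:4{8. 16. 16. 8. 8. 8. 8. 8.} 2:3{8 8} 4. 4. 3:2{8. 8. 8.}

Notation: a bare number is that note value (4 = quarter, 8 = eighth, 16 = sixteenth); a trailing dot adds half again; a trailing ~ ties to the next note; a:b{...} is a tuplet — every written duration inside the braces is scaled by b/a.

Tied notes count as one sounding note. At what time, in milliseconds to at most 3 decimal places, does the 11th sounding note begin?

note 11 onset = 12b = 7272.727ms

1. 0.0ms @ 0 + 1818.182ms (3)
2. 1818.182ms @ 3 + 1818.182ms (3)
3. 3636.364ms @ 6 + 519.481ms (6/7)
4. 4155.844ms @ 48/7 + 259.74ms (3/7)
5. 4415.584ms @ 51/7 + 259.74ms (3/7)
6. 4675.325ms @ 54/7 + 519.481ms (6/7)
7. 5194.805ms @ 60/7 + 519.481ms (6/7)
8. 5714.286ms @ 66/7 + 519.481ms (6/7)
9. 6233.766ms @ 72/7 + 519.481ms (6/7)
10. 6753.247ms @ 78/7 + 519.481ms (6/7)
11. 7272.727ms @ 12 + 909.091ms (3/2)
12. 8181.818ms @ 27/2 + 909.091ms (3/2)
13. 9090.909ms @ 15 + 1818.182ms (3)
14. 10909.091ms @ 18 + 1818.182ms (3)
15. 12727.273ms @ 21 + 606.061ms (1)
16. 13333.333ms @ 22 + 606.061ms (1)
17. 13939.394ms @ 23 + 606.061ms (1)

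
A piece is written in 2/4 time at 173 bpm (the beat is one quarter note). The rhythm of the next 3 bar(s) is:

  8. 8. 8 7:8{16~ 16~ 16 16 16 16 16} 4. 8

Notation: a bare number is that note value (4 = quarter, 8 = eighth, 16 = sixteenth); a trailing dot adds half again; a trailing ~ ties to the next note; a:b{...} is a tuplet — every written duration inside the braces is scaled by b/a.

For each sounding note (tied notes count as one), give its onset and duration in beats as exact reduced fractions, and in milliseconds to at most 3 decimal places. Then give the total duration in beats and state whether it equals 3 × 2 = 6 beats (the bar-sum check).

1) 0.0ms=0b +260.116ms=3/4b
2) 260.116ms=3/4b +260.116ms=3/4b
3) 520.231ms=3/2b +173.41ms=1/2b
4) 693.642ms=2b +297.275ms=6/7b
5) 990.917ms=20/7b +99.092ms=2/7b
6) 1090.008ms=22/7b +99.092ms=2/7b
7) 1189.1ms=24/7b +99.092ms=2/7b
8) 1288.192ms=26/7b +99.092ms=2/7b
9) 1387.283ms=4b +520.231ms=3/2b
10) 1907.514ms=11/2b +173.41ms=1/2b
Σ=6b of 6 (173bpm 2/4) — PASS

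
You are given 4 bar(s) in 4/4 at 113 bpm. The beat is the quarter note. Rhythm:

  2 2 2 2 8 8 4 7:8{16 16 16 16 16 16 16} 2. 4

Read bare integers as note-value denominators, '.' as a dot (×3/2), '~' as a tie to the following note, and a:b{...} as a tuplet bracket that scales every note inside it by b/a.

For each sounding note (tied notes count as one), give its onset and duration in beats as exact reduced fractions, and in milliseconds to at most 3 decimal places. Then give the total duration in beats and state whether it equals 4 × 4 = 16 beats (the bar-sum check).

1) 0.0ms=0b +1061.947ms=2b
2) 1061.947ms=2b +1061.947ms=2b
3) 2123.894ms=4b +1061.947ms=2b
4) 3185.841ms=6b +1061.947ms=2b
5) 4247.788ms=8b +265.487ms=1/2b
6) 4513.274ms=17/2b +265.487ms=1/2b
7) 4778.761ms=9b +530.973ms=1b
8) 5309.735ms=10b +151.707ms=2/7b
9) 5461.441ms=72/7b +151.707ms=2/7b
10) 5613.148ms=74/7b +151.707ms=2/7b
11) 5764.855ms=76/7b +151.707ms=2/7b
12) 5916.561ms=78/7b +151.707ms=2/7b
13) 6068.268ms=80/7b +151.707ms=2/7b
14) 6219.975ms=82/7b +151.707ms=2/7b
15) 6371.681ms=12b +1592.92ms=3b
16) 7964.602ms=15b +530.973ms=1b
Σ=16b of 16 (113bpm 4/4) — PASS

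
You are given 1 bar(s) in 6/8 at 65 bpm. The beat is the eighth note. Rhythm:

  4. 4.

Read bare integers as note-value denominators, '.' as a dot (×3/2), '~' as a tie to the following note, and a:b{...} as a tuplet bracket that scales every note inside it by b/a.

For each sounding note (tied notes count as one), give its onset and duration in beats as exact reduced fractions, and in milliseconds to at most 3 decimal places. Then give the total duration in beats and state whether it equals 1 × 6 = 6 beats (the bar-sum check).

1) 0.0ms=0b +2769.231ms=3b
2) 2769.231ms=3b +2769.231ms=3b
Σ=6b of 6 (65bpm 6/8) — PASS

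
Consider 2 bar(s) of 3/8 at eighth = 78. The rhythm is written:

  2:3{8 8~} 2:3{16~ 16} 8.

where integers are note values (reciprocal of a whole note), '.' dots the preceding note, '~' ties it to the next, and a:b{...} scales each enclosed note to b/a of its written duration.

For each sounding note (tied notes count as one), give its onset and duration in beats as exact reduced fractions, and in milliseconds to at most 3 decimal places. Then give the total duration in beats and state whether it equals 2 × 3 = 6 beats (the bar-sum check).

1) 0.0ms=0b +1153.846ms=3/2b
2) 1153.846ms=3/2b +2307.692ms=3b
3) 3461.538ms=9/2b +1153.846ms=3/2b
Σ=6b of 6 (78bpm 3/8) — PASS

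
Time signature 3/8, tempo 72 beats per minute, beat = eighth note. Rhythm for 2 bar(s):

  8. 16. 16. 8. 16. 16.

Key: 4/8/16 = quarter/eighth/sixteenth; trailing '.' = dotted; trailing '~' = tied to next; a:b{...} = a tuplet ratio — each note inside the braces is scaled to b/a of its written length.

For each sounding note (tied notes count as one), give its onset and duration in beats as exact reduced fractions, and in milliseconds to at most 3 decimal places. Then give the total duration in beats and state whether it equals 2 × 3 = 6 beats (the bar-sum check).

1) 0.0ms=0b +1250.0ms=3/2b
2) 1250.0ms=3/2b +625.0ms=3/4b
3) 1875.0ms=9/4b +625.0ms=3/4b
4) 2500.0ms=3b +1250.0ms=3/2b
5) 3750.0ms=9/2b +625.0ms=3/4b
6) 4375.0ms=21/4b +625.0ms=3/4b
Σ=6b of 6 (72bpm 3/8) — PASS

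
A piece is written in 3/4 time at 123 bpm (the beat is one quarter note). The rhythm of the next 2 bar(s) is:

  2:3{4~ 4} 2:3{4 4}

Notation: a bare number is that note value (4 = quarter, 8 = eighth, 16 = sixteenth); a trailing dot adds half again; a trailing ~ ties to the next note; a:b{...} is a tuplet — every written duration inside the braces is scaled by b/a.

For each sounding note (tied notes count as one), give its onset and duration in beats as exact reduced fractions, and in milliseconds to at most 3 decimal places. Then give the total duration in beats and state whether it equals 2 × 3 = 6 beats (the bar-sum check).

1) 0.0ms=0b +1463.415ms=3b
2) 1463.415ms=3b +731.707ms=3/2b
3) 2195.122ms=9/2b +731.707ms=3/2b
Σ=6b of 6 (123bpm 3/4) — PASS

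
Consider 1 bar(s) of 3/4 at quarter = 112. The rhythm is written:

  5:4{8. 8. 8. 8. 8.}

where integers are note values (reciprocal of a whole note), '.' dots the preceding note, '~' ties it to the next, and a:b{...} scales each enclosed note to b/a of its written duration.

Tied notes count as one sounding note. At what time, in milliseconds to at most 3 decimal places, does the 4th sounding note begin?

1. 0.0ms @ 0 + 321.429ms (3/5)
2. 321.429ms @ 3/5 + 321.429ms (3/5)
3. 642.857ms @ 6/5 + 321.429ms (3/5)
4. 964.286ms @ 9/5 + 321.429ms (3/5)
5. 1285.714ms @ 12/5 + 321.429ms (3/5)

note 4 onset = 9/5b = 964.286ms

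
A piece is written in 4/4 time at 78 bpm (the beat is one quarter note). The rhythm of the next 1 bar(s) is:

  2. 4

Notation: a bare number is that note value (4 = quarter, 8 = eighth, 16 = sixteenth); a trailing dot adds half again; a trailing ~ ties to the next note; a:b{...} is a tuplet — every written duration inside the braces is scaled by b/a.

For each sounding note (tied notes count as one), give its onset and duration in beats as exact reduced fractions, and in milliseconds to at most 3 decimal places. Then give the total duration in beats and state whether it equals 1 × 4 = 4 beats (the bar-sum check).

1) 0.0ms=0b +2307.692ms=3b
2) 2307.692ms=3b +769.231ms=1b
Σ=4b of 4 (78bpm 4/4) — PASS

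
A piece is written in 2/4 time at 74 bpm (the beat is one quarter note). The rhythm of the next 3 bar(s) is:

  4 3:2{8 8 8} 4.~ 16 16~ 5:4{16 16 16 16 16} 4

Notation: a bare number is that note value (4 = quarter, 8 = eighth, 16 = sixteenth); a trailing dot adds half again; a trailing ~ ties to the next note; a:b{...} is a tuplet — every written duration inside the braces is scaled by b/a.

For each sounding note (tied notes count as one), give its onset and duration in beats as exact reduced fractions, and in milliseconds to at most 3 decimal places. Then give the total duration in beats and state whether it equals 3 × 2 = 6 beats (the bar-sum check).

1) 0.0ms=0b +810.811ms=1b
2) 810.811ms=1b +270.27ms=1/3b
3) 1081.081ms=4/3b +270.27ms=1/3b
4) 1351.351ms=5/3b +270.27ms=1/3b
5) 1621.622ms=2b +1418.919ms=7/4b
6) 3040.541ms=15/4b +364.865ms=9/20b
7) 3405.405ms=21/5b +162.162ms=1/5b
8) 3567.568ms=22/5b +162.162ms=1/5b
9) 3729.73ms=23/5b +162.162ms=1/5b
10) 3891.892ms=24/5b +162.162ms=1/5b
11) 4054.054ms=5b +810.811ms=1b
Σ=6b of 6 (74bpm 2/4) — PASS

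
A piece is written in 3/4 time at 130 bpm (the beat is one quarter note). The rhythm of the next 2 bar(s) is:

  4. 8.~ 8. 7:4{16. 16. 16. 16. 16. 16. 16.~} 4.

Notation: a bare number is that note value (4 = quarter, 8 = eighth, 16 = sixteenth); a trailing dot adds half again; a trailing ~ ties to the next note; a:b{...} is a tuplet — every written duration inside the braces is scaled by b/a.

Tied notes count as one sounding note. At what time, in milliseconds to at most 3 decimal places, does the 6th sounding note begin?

note 6 onset = 51/14b = 1681.319ms

1. 0.0ms @ 0 + 692.308ms (3/2)
2. 692.308ms @ 3/2 + 692.308ms (3/2)
3. 1384.615ms @ 3 + 98.901ms (3/14)
4. 1483.516ms @ 45/14 + 98.901ms (3/14)
5. 1582.418ms @ 24/7 + 98.901ms (3/14)
6. 1681.319ms @ 51/14 + 98.901ms (3/14)
7. 1780.22ms @ 27/7 + 98.901ms (3/14)
8. 1879.121ms @ 57/14 + 98.901ms (3/14)
9. 1978.022ms @ 30/7 + 791.209ms (12/7)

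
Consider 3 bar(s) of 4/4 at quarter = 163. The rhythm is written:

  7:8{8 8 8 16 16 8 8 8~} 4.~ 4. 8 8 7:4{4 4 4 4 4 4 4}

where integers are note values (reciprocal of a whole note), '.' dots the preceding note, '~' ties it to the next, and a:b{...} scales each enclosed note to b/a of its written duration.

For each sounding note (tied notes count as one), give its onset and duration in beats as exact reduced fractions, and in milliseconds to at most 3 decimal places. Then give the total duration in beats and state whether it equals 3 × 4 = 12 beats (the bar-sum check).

1) 0.0ms=0b +210.342ms=4/7b
2) 210.342ms=4/7b +210.342ms=4/7b
3) 420.684ms=8/7b +210.342ms=4/7b
4) 631.025ms=12/7b +105.171ms=2/7b
5) 736.196ms=2b +105.171ms=2/7b
6) 841.367ms=16/7b +210.342ms=4/7b
7) 1051.709ms=20/7b +210.342ms=4/7b
8) 1262.051ms=24/7b +1314.636ms=25/7b
9) 2576.687ms=7b +184.049ms=1/2b
10) 2760.736ms=15/2b +184.049ms=1/2b
11) 2944.785ms=8b +210.342ms=4/7b
12) 3155.127ms=60/7b +210.342ms=4/7b
13) 3365.469ms=64/7b +210.342ms=4/7b
14) 3575.811ms=68/7b +210.342ms=4/7b
15) 3786.152ms=72/7b +210.342ms=4/7b
16) 3996.494ms=76/7b +210.342ms=4/7b
17) 4206.836ms=80/7b +210.342ms=4/7b
Σ=12b of 12 (163bpm 4/4) — PASS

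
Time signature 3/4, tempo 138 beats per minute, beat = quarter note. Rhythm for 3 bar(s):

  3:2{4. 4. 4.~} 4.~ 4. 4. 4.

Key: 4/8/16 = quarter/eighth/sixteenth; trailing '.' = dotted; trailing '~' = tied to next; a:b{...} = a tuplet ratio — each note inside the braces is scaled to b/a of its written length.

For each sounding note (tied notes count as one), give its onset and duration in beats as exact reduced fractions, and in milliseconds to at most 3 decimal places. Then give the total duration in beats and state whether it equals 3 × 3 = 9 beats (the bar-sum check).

1) 0.0ms=0b +434.783ms=1b
2) 434.783ms=1b +434.783ms=1b
3) 869.565ms=2b +1739.13ms=4b
4) 2608.696ms=6b +652.174ms=3/2b
5) 3260.87ms=15/2b +652.174ms=3/2b
Σ=9b of 9 (138bpm 3/4) — PASS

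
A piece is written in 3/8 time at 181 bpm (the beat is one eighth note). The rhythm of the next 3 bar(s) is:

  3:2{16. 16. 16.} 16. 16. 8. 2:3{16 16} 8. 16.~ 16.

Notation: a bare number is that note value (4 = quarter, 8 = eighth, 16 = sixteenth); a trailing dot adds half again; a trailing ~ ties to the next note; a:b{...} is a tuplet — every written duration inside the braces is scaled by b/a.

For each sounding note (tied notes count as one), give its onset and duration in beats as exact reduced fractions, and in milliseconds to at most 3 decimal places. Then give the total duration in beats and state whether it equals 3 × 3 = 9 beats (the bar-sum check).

1) 0.0ms=0b +165.746ms=1/2b
2) 165.746ms=1/2b +165.746ms=1/2b
3) 331.492ms=1b +165.746ms=1/2b
4) 497.238ms=3/2b +248.619ms=3/4b
5) 745.856ms=9/4b +248.619ms=3/4b
6) 994.475ms=3b +497.238ms=3/2b
7) 1491.713ms=9/2b +248.619ms=3/4b
8) 1740.331ms=21/4b +248.619ms=3/4b
9) 1988.95ms=6b +497.238ms=3/2b
10) 2486.188ms=15/2b +497.238ms=3/2b
Σ=9b of 9 (181bpm 3/8) — PASS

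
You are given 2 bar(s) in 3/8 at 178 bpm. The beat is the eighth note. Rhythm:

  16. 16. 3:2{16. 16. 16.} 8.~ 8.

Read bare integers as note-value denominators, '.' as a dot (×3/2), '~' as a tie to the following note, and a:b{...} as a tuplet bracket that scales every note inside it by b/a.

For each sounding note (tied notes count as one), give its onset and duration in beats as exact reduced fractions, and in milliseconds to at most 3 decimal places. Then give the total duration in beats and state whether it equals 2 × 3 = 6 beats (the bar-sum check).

1) 0.0ms=0b +252.809ms=3/4b
2) 252.809ms=3/4b +252.809ms=3/4b
3) 505.618ms=3/2b +168.539ms=1/2b
4) 674.157ms=2b +168.539ms=1/2b
5) 842.697ms=5/2b +168.539ms=1/2b
6) 1011.236ms=3b +1011.236ms=3b
Σ=6b of 6 (178bpm 3/8) — PASS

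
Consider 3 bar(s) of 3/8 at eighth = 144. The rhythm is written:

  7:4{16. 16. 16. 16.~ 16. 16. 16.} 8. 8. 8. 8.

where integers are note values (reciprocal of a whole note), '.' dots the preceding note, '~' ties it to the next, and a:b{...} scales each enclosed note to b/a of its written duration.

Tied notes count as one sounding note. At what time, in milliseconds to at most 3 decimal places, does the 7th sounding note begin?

note 7 onset = 3b = 1250.0ms

1. 0.0ms @ 0 + 178.571ms (3/7)
2. 178.571ms @ 3/7 + 178.571ms (3/7)
3. 357.143ms @ 6/7 + 178.571ms (3/7)
4. 535.714ms @ 9/7 + 357.143ms (6/7)
5. 892.857ms @ 15/7 + 178.571ms (3/7)
6. 1071.429ms @ 18/7 + 178.571ms (3/7)
7. 1250.0ms @ 3 + 625.0ms (3/2)
8. 1875.0ms @ 9/2 + 625.0ms (3/2)
9. 2500.0ms @ 6 + 625.0ms (3/2)
10. 3125.0ms @ 15/2 + 625.0ms (3/2)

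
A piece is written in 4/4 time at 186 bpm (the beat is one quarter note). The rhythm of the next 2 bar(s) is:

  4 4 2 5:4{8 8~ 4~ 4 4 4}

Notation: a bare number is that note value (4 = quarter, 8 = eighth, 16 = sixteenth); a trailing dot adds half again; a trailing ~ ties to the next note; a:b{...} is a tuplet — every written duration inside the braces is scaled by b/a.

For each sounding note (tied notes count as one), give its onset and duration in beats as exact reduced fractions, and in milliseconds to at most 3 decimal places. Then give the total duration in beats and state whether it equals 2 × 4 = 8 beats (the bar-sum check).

1) 0.0ms=0b +322.581ms=1b
2) 322.581ms=1b +322.581ms=1b
3) 645.161ms=2b +645.161ms=2b
4) 1290.323ms=4b +129.032ms=2/5b
5) 1419.355ms=22/5b +645.161ms=2b
6) 2064.516ms=32/5b +258.065ms=4/5b
7) 2322.581ms=36/5b +258.065ms=4/5b
Σ=8b of 8 (186bpm 4/4) — PASS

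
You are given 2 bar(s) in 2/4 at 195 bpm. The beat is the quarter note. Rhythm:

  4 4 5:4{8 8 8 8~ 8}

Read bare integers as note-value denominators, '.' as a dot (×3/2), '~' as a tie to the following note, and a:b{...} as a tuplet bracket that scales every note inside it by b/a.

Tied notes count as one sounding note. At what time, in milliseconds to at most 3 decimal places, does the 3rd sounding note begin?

1. 0.0ms @ 0 + 307.692ms (1)
2. 307.692ms @ 1 + 307.692ms (1)
3. 615.385ms @ 2 + 123.077ms (2/5)
4. 738.462ms @ 12/5 + 123.077ms (2/5)
5. 861.538ms @ 14/5 + 123.077ms (2/5)
6. 984.615ms @ 16/5 + 246.154ms (4/5)

note 3 onset = 2b = 615.385ms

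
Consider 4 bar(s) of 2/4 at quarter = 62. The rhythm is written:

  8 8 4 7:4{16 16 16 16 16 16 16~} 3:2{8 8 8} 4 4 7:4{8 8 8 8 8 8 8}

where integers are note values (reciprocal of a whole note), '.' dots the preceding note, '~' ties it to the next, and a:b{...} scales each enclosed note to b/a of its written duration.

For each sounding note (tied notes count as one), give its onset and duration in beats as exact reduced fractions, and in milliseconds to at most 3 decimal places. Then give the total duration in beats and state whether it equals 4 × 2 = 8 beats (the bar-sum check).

1) 0.0ms=0b +483.871ms=1/2b
2) 483.871ms=1/2b +483.871ms=1/2b
3) 967.742ms=1b +967.742ms=1b
4) 1935.484ms=2b +138.249ms=1/7b
5) 2073.733ms=15/7b +138.249ms=1/7b
6) 2211.982ms=16/7b +138.249ms=1/7b
7) 2350.23ms=17/7b +138.249ms=1/7b
8) 2488.479ms=18/7b +138.249ms=1/7b
9) 2626.728ms=19/7b +138.249ms=1/7b
10) 2764.977ms=20/7b +460.829ms=10/21b
11) 3225.806ms=10/3b +322.581ms=1/3b
12) 3548.387ms=11/3b +322.581ms=1/3b
13) 3870.968ms=4b +967.742ms=1b
14) 4838.71ms=5b +967.742ms=1b
15) 5806.452ms=6b +276.498ms=2/7b
16) 6082.949ms=44/7b +276.498ms=2/7b
17) 6359.447ms=46/7b +276.498ms=2/7b
18) 6635.945ms=48/7b +276.498ms=2/7b
19) 6912.442ms=50/7b +276.498ms=2/7b
20) 7188.94ms=52/7b +276.498ms=2/7b
21) 7465.438ms=54/7b +276.498ms=2/7b
Σ=8b of 8 (62bpm 2/4) — PASS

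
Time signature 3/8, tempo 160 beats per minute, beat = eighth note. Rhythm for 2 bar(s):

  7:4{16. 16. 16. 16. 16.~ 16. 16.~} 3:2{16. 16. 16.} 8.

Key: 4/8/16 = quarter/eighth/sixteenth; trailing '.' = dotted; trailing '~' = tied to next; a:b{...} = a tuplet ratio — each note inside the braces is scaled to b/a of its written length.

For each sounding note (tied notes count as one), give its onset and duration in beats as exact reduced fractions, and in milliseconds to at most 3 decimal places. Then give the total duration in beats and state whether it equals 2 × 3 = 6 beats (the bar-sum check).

1) 0.0ms=0b +160.714ms=3/7b
2) 160.714ms=3/7b +160.714ms=3/7b
3) 321.429ms=6/7b +160.714ms=3/7b
4) 482.143ms=9/7b +160.714ms=3/7b
5) 642.857ms=12/7b +321.429ms=6/7b
6) 964.286ms=18/7b +348.214ms=13/14b
7) 1312.5ms=7/2b +187.5ms=1/2b
8) 1500.0ms=4b +187.5ms=1/2b
9) 1687.5ms=9/2b +562.5ms=3/2b
Σ=6b of 6 (160bpm 3/8) — PASS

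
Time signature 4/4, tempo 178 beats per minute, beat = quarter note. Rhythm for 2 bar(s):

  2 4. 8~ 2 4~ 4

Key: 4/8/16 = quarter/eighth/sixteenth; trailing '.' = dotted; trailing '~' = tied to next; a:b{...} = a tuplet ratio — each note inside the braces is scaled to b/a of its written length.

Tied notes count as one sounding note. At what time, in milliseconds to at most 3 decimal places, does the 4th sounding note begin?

note 4 onset = 6b = 2022.472ms

1. 0.0ms @ 0 + 674.157ms (2)
2. 674.157ms @ 2 + 505.618ms (3/2)
3. 1179.775ms @ 7/2 + 842.697ms (5/2)
4. 2022.472ms @ 6 + 674.157ms (2)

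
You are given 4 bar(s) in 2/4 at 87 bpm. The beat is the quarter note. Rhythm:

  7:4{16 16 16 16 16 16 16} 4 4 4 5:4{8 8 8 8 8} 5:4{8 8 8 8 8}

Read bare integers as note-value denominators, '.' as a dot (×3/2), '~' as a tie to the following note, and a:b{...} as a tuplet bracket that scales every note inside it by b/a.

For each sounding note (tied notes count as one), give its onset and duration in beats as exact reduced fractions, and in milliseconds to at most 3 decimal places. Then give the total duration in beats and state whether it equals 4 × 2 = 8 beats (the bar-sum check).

1) 0.0ms=0b +98.522ms=1/7b
2) 98.522ms=1/7b +98.522ms=1/7b
3) 197.044ms=2/7b +98.522ms=1/7b
4) 295.567ms=3/7b +98.522ms=1/7b
5) 394.089ms=4/7b +98.522ms=1/7b
6) 492.611ms=5/7b +98.522ms=1/7b
7) 591.133ms=6/7b +98.522ms=1/7b
8) 689.655ms=1b +689.655ms=1b
9) 1379.31ms=2b +689.655ms=1b
10) 2068.966ms=3b +689.655ms=1b
11) 2758.621ms=4b +275.862ms=2/5b
12) 3034.483ms=22/5b +275.862ms=2/5b
13) 3310.345ms=24/5b +275.862ms=2/5b
14) 3586.207ms=26/5b +275.862ms=2/5b
15) 3862.069ms=28/5b +275.862ms=2/5b
16) 4137.931ms=6b +275.862ms=2/5b
17) 4413.793ms=32/5b +275.862ms=2/5b
18) 4689.655ms=34/5b +275.862ms=2/5b
19) 4965.517ms=36/5b +275.862ms=2/5b
20) 5241.379ms=38/5b +275.862ms=2/5b
Σ=8b of 8 (87bpm 2/4) — PASS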